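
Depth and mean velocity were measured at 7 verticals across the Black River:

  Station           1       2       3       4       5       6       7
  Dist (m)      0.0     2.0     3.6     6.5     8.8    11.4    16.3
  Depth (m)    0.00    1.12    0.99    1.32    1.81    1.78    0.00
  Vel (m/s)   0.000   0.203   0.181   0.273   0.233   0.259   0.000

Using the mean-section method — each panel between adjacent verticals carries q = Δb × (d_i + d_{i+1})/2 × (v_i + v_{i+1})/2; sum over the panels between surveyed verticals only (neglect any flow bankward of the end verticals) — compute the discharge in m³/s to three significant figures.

Panel 1-2: Δb = 2 m, d̄ = (0.00+1.12)/2 = 0.56, v̄ = (0.000+0.203)/2 = 0.1015 → q = 2×0.56×0.1015 = 0.1137 m³/s
Panel 2-3: Δb = 1.6 m, d̄ = (1.12+0.99)/2 = 1.055, v̄ = (0.203+0.181)/2 = 0.192 → q = 1.6×1.055×0.192 = 0.3241 m³/s
Panel 3-4: Δb = 2.9 m, d̄ = (0.99+1.32)/2 = 1.155, v̄ = (0.181+0.273)/2 = 0.227 → q = 2.9×1.155×0.227 = 0.7603 m³/s
Panel 4-5: Δb = 2.3 m, d̄ = (1.32+1.81)/2 = 1.565, v̄ = (0.273+0.233)/2 = 0.253 → q = 2.3×1.565×0.253 = 0.9107 m³/s
Panel 5-6: Δb = 2.6 m, d̄ = (1.81+1.78)/2 = 1.795, v̄ = (0.233+0.259)/2 = 0.246 → q = 2.6×1.795×0.246 = 1.148 m³/s
Panel 6-7: Δb = 4.9 m, d̄ = (1.78+0.00)/2 = 0.89, v̄ = (0.259+0.000)/2 = 0.1295 → q = 4.9×0.89×0.1295 = 0.5647 m³/s
Q = Σ q = 3.822 m³/s

3.82 m³/s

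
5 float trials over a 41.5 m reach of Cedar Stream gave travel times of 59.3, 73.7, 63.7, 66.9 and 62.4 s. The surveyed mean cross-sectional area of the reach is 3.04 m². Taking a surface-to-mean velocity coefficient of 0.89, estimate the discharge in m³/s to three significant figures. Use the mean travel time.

1.72 m³/s

t̄ = (59.3 + 73.7 + 63.7 + 66.9 + 62.4) / 5 = 65.2 s
v_surface = L / t̄ = 41.5 / 65.2 = 0.6365 m/s
v_mean = 0.89 × 0.6365 = 0.5665 m/s
Q = A × v_mean = 3.04 × 0.5665 = 1.722 m³/s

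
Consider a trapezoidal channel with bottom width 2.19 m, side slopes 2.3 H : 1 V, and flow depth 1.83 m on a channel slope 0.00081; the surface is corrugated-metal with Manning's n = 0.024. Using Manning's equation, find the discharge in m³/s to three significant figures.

14.2 m³/s

A = (b + z·y)·y = (2.19 + 2.3×1.83)×1.83 = 11.71 m²
P = b + 2y√(1+z²) = 2.19 + 2×1.83×√(1+2.3²) = 11.37 m
R = A/P = 11.71/11.37 = 1.030 m
Q = (1/n)·A·R^(2/3)·S^(1/2) = (1/0.024) × 11.71 × 1.030^(2/3) × 0.00081^(1/2) = 14.16 m³/s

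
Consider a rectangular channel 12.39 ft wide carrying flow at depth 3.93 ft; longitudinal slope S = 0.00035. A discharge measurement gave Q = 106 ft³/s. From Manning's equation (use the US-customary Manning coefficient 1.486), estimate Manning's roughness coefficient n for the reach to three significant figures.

A = b·y = 12.39 × 3.93 = 48.69 ft²
P = b + 2y = 12.39 + 2×3.93 = 20.25 ft
R = A/P = 48.69/20.25 = 2.405 ft
n = (1.486/Q)·A·R^(2/3)·S^(1/2) = (1.486/106) × 48.69 × 1.795 × 0.01871 = 0.02292

0.0229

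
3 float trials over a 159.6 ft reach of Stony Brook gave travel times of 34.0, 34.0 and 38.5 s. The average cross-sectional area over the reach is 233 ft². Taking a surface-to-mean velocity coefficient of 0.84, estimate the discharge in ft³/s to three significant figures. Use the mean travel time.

t̄ = (34.0 + 34.0 + 38.5) / 3 = 35.5 s
v_surface = L / t̄ = 159.6 / 35.5 = 4.496 ft/s
v_mean = 0.84 × 4.496 = 3.776 ft/s
Q = A × v_mean = 233 × 3.776 = 879.9 ft³/s

880 ft³/s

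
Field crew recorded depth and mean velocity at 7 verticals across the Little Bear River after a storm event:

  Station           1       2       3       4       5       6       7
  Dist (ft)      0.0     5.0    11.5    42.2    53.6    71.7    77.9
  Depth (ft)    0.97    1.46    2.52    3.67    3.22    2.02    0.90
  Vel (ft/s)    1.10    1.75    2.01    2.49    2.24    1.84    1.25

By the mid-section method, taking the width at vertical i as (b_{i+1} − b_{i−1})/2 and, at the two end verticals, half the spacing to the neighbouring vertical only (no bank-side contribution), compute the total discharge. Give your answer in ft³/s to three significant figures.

459 ft³/s

w_1 = (5.0 − 0.0)/2 = 2.5 ft; q_1 = 1.10 × 0.97 × 2.5 = 2.668 ft³/s
w_2 = (11.5 − 0.0)/2 = 5.75 ft; q_2 = 1.75 × 1.46 × 5.75 = 14.69 ft³/s
w_3 = (42.2 − 5.0)/2 = 18.6 ft; q_3 = 2.01 × 2.52 × 18.6 = 94.21 ft³/s
w_4 = (53.6 − 11.5)/2 = 21.05 ft; q_4 = 2.49 × 3.67 × 21.05 = 192.4 ft³/s
w_5 = (71.7 − 42.2)/2 = 14.75 ft; q_5 = 2.24 × 3.22 × 14.75 = 106.4 ft³/s
w_6 = (77.9 − 53.6)/2 = 12.15 ft; q_6 = 1.84 × 2.02 × 12.15 = 45.16 ft³/s
w_7 = (77.9 − 71.7)/2 = 3.1 ft; q_7 = 1.25 × 0.90 × 3.1 = 3.488 ft³/s
Q = Σ qᵢ = 459.0 ft³/s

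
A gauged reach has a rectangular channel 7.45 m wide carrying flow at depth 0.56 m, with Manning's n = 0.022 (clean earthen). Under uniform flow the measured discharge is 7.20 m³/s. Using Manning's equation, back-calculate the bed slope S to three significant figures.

A = b·y = 7.45 × 0.56 = 4.172 m²
P = b + 2y = 7.45 + 2×0.56 = 8.570 m
R = A/P = 4.172/8.570 = 0.4868 m
S = (Q·n / (1·A·R^(2/3)))² = (7.20×0.022 / (1×4.172×0.6188))² = 0.003764

0.00376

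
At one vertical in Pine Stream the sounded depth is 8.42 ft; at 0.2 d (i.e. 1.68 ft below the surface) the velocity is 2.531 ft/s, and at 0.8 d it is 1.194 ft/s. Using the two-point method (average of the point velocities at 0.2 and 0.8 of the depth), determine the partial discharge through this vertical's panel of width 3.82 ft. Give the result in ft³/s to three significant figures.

59.9 ft³/s

v̄ = (2.531 + 1.194) / 2 = 1.863 ft/s
q = v̄ × d × w = 1.863 × 8.42 × 3.82 = 59.91 ft³/s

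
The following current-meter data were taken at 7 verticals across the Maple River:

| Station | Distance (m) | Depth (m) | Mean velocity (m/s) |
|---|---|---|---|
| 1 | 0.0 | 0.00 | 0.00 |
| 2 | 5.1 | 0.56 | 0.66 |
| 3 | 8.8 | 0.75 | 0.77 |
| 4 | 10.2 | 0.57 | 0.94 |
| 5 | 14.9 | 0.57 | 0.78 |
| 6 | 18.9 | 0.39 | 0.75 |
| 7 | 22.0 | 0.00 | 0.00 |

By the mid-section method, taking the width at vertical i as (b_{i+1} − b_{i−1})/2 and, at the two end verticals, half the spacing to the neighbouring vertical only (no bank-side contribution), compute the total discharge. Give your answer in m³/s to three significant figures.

7.71 m³/s

w_2 = (8.8 − 0.0)/2 = 4.4 m; q_2 = 0.66 × 0.56 × 4.4 = 1.626 m³/s
w_3 = (10.2 − 5.1)/2 = 2.55 m; q_3 = 0.77 × 0.75 × 2.55 = 1.473 m³/s
w_4 = (14.9 − 8.8)/2 = 3.05 m; q_4 = 0.94 × 0.57 × 3.05 = 1.634 m³/s
w_5 = (18.9 − 10.2)/2 = 4.35 m; q_5 = 0.78 × 0.57 × 4.35 = 1.934 m³/s
w_6 = (22.0 − 14.9)/2 = 3.55 m; q_6 = 0.75 × 0.39 × 3.55 = 1.038 m³/s
Stations 1, 7 contribute zero (depth or velocity is 0).
Q = Σ qᵢ = 7.705 m³/s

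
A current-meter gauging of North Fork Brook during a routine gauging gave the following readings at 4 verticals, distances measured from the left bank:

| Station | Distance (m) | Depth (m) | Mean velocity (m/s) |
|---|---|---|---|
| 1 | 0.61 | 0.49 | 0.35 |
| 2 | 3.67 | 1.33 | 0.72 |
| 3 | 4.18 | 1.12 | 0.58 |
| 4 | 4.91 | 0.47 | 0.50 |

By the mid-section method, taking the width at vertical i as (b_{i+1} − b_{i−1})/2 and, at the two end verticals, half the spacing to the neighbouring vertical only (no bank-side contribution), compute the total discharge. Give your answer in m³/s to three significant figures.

2.46 m³/s

w_1 = (3.67 − 0.61)/2 = 1.53 m; q_1 = 0.35 × 0.49 × 1.53 = 0.2624 m³/s
w_2 = (4.18 − 0.61)/2 = 1.785 m; q_2 = 0.72 × 1.33 × 1.785 = 1.709 m³/s
w_3 = (4.91 − 3.67)/2 = 0.62 m; q_3 = 0.58 × 1.12 × 0.62 = 0.4028 m³/s
w_4 = (4.91 − 4.18)/2 = 0.365 m; q_4 = 0.50 × 0.47 × 0.365 = 0.08578 m³/s
Q = Σ qᵢ = 2.460 m³/s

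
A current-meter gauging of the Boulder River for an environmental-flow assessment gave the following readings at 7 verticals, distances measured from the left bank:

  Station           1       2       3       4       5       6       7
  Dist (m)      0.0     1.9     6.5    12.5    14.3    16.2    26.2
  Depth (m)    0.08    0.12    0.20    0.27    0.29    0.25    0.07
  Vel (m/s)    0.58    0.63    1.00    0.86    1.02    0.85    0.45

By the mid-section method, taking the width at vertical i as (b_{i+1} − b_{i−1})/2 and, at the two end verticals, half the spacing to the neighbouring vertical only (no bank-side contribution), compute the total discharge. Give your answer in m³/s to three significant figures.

w_1 = (1.9 − 0.0)/2 = 0.95 m; q_1 = 0.58 × 0.08 × 0.95 = 0.04408 m³/s
w_2 = (6.5 − 0.0)/2 = 3.25 m; q_2 = 0.63 × 0.12 × 3.25 = 0.2457 m³/s
w_3 = (12.5 − 1.9)/2 = 5.3 m; q_3 = 1.00 × 0.20 × 5.3 = 1.060 m³/s
w_4 = (14.3 − 6.5)/2 = 3.9 m; q_4 = 0.86 × 0.27 × 3.9 = 0.9056 m³/s
w_5 = (16.2 − 12.5)/2 = 1.85 m; q_5 = 1.02 × 0.29 × 1.85 = 0.5472 m³/s
w_6 = (26.2 − 14.3)/2 = 5.95 m; q_6 = 0.85 × 0.25 × 5.95 = 1.264 m³/s
w_7 = (26.2 − 16.2)/2 = 5 m; q_7 = 0.45 × 0.07 × 5 = 0.1575 m³/s
Q = Σ qᵢ = 4.224 m³/s

4.22 m³/s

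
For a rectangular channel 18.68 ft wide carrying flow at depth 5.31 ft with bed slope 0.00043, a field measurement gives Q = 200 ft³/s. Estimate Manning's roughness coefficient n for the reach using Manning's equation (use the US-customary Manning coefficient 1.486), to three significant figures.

A = b·y = 18.68 × 5.31 = 99.19 ft²
P = b + 2y = 18.68 + 2×5.31 = 29.30 ft
R = A/P = 99.19/29.30 = 3.385 ft
n = (1.486/Q)·A·R^(2/3)·S^(1/2) = (1.486/200) × 99.19 × 2.255 × 0.02074 = 0.03446

0.0345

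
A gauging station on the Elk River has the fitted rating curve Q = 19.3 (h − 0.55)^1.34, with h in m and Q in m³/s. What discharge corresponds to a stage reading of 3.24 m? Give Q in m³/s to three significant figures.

72.7 m³/s

Q = 19.3 × (3.24 − 0.55)^1.34 = 19.3 × 2.69^1.34 = 72.68 m³/s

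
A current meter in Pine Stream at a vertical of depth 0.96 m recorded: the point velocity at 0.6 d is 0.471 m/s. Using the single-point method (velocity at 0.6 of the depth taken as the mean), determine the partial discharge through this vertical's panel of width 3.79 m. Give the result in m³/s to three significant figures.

v̄ = v₀.₆ = 0.471 m/s
q = v̄ × d × w = 0.4710 × 0.96 × 3.79 = 1.714 m³/s

1.71 m³/s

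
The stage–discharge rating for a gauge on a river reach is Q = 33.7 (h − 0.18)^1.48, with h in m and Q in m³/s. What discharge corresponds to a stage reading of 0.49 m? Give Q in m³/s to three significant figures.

Q = 33.7 × (0.49 − 0.18)^1.48 = 33.7 × 0.31^1.48 = 5.954 m³/s

5.95 m³/s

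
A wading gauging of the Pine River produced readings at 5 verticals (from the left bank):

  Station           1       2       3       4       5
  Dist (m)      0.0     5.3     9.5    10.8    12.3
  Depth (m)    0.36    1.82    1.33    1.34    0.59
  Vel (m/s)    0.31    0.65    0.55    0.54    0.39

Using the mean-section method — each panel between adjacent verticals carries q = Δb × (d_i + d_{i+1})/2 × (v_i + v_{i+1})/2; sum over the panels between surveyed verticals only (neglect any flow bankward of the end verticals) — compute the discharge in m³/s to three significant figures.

Panel 1-2: Δb = 5.3 m, d̄ = (0.36+1.82)/2 = 1.09, v̄ = (0.31+0.65)/2 = 0.48 → q = 5.3×1.09×0.48 = 2.773 m³/s
Panel 2-3: Δb = 4.2 m, d̄ = (1.82+1.33)/2 = 1.575, v̄ = (0.65+0.55)/2 = 0.6 → q = 4.2×1.575×0.6 = 3.969 m³/s
Panel 3-4: Δb = 1.3 m, d̄ = (1.33+1.34)/2 = 1.335, v̄ = (0.55+0.54)/2 = 0.545 → q = 1.3×1.335×0.545 = 0.9458 m³/s
Panel 4-5: Δb = 1.5 m, d̄ = (1.34+0.59)/2 = 0.965, v̄ = (0.54+0.39)/2 = 0.465 → q = 1.5×0.965×0.465 = 0.6731 m³/s
Q = Σ q = 8.361 m³/s

8.36 m³/s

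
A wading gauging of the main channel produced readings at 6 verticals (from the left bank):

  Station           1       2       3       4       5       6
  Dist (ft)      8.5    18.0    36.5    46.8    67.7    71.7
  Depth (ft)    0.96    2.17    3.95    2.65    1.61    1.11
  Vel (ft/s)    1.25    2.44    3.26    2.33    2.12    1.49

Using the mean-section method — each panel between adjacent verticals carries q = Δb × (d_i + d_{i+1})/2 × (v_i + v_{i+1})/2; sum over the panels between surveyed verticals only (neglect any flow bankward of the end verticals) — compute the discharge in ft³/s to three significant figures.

393 ft³/s

Panel 1-2: Δb = 9.5 ft, d̄ = (0.96+2.17)/2 = 1.565, v̄ = (1.25+2.44)/2 = 1.845 → q = 9.5×1.565×1.845 = 27.43 ft³/s
Panel 2-3: Δb = 18.5 ft, d̄ = (2.17+3.95)/2 = 3.06, v̄ = (2.44+3.26)/2 = 2.85 → q = 18.5×3.06×2.85 = 161.3 ft³/s
Panel 3-4: Δb = 10.3 ft, d̄ = (3.95+2.65)/2 = 3.3, v̄ = (3.26+2.33)/2 = 2.795 → q = 10.3×3.3×2.795 = 95.00 ft³/s
Panel 4-5: Δb = 20.9 ft, d̄ = (2.65+1.61)/2 = 2.13, v̄ = (2.33+2.12)/2 = 2.225 → q = 20.9×2.13×2.225 = 99.05 ft³/s
Panel 5-6: Δb = 4 ft, d̄ = (1.61+1.11)/2 = 1.36, v̄ = (2.12+1.49)/2 = 1.805 → q = 4×1.36×1.805 = 9.819 ft³/s
Q = Σ q = 392.6 ft³/s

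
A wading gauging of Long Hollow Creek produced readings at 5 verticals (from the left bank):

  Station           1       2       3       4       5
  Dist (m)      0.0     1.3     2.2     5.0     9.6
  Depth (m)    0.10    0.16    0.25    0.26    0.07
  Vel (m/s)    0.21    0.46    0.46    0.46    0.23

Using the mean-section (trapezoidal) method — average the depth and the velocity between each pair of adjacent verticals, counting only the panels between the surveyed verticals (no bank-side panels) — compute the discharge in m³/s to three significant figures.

Panel 1-2: Δb = 1.3 m, d̄ = (0.10+0.16)/2 = 0.13, v̄ = (0.21+0.46)/2 = 0.335 → q = 1.3×0.13×0.335 = 0.05662 m³/s
Panel 2-3: Δb = 0.9 m, d̄ = (0.16+0.25)/2 = 0.205, v̄ = (0.46+0.46)/2 = 0.46 → q = 0.9×0.205×0.46 = 0.08487 m³/s
Panel 3-4: Δb = 2.8 m, d̄ = (0.25+0.26)/2 = 0.255, v̄ = (0.46+0.46)/2 = 0.46 → q = 2.8×0.255×0.46 = 0.3284 m³/s
Panel 4-5: Δb = 4.6 m, d̄ = (0.26+0.07)/2 = 0.165, v̄ = (0.46+0.23)/2 = 0.345 → q = 4.6×0.165×0.345 = 0.2619 m³/s
Q = Σ q = 0.7318 m³/s

0.732 m³/s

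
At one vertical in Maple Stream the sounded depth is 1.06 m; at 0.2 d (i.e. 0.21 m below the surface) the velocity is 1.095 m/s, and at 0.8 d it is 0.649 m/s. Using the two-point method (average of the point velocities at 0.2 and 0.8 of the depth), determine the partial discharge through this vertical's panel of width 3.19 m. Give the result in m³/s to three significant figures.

v̄ = (1.095 + 0.649) / 2 = 0.8720 m/s
q = v̄ × d × w = 0.8720 × 1.06 × 3.19 = 2.949 m³/s

2.95 m³/s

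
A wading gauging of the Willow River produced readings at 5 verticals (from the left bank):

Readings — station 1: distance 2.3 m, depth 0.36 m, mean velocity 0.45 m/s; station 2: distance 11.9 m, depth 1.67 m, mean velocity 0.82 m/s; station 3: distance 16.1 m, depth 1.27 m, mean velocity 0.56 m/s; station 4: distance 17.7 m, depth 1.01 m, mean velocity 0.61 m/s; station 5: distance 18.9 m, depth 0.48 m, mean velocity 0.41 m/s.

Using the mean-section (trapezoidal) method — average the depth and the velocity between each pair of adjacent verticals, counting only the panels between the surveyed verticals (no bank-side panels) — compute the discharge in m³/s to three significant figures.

12.0 m³/s

Panel 1-2: Δb = 9.6 m, d̄ = (0.36+1.67)/2 = 1.015, v̄ = (0.45+0.82)/2 = 0.635 → q = 9.6×1.015×0.635 = 6.187 m³/s
Panel 2-3: Δb = 4.2 m, d̄ = (1.67+1.27)/2 = 1.47, v̄ = (0.82+0.56)/2 = 0.69 → q = 4.2×1.47×0.69 = 4.260 m³/s
Panel 3-4: Δb = 1.6 m, d̄ = (1.27+1.01)/2 = 1.14, v̄ = (0.56+0.61)/2 = 0.585 → q = 1.6×1.14×0.585 = 1.067 m³/s
Panel 4-5: Δb = 1.2 m, d̄ = (1.01+0.48)/2 = 0.745, v̄ = (0.61+0.41)/2 = 0.51 → q = 1.2×0.745×0.51 = 0.4559 m³/s
Q = Σ q = 11.97 m³/s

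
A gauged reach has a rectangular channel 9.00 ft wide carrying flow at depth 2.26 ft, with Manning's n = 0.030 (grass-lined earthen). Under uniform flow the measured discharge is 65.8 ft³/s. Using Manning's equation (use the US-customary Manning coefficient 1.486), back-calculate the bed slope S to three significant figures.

0.00247

A = b·y = 9.00 × 2.26 = 20.34 ft²
P = b + 2y = 9.00 + 2×2.26 = 13.52 ft
R = A/P = 20.34/13.52 = 1.504 ft
S = (Q·n / (1.486·A·R^(2/3)))² = (65.8×0.030 / (1.486×20.34×1.313))² = 0.002474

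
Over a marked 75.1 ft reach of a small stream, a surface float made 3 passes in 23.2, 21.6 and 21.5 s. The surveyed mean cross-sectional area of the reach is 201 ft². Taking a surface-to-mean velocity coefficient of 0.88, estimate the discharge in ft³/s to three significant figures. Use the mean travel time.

601 ft³/s

t̄ = (23.2 + 21.6 + 21.5) / 3 = 22.1 s
v_surface = L / t̄ = 75.1 / 22.1 = 3.398 ft/s
v_mean = 0.88 × 3.398 = 2.990 ft/s
Q = A × v_mean = 201 × 2.990 = 601.1 ft³/s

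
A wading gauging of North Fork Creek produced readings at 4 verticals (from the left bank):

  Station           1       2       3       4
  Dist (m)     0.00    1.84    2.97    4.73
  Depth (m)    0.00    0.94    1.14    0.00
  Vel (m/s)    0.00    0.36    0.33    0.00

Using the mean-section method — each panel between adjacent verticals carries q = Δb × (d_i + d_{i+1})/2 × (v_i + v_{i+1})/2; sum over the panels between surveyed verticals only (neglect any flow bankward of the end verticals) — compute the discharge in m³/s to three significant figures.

0.727 m³/s

Panel 1-2: Δb = 1.84 m, d̄ = (0.00+0.94)/2 = 0.47, v̄ = (0.00+0.36)/2 = 0.18 → q = 1.84×0.47×0.18 = 0.1557 m³/s
Panel 2-3: Δb = 1.13 m, d̄ = (0.94+1.14)/2 = 1.04, v̄ = (0.36+0.33)/2 = 0.345 → q = 1.13×1.04×0.345 = 0.4054 m³/s
Panel 3-4: Δb = 1.76 m, d̄ = (1.14+0.00)/2 = 0.57, v̄ = (0.33+0.00)/2 = 0.165 → q = 1.76×0.57×0.165 = 0.1655 m³/s
Q = Σ q = 0.7266 m³/s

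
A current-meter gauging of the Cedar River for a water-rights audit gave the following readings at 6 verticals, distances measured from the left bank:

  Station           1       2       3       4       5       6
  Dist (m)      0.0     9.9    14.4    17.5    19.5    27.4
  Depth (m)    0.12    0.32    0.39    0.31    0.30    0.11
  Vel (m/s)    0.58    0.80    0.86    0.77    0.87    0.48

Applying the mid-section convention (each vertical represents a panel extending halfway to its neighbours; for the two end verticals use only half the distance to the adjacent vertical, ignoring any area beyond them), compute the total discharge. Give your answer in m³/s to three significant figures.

5.57 m³/s

w_1 = (9.9 − 0.0)/2 = 4.95 m; q_1 = 0.58 × 0.12 × 4.95 = 0.3445 m³/s
w_2 = (14.4 − 0.0)/2 = 7.2 m; q_2 = 0.80 × 0.32 × 7.2 = 1.843 m³/s
w_3 = (17.5 − 9.9)/2 = 3.8 m; q_3 = 0.86 × 0.39 × 3.8 = 1.275 m³/s
w_4 = (19.5 − 14.4)/2 = 2.55 m; q_4 = 0.77 × 0.31 × 2.55 = 0.6087 m³/s
w_5 = (27.4 − 17.5)/2 = 4.95 m; q_5 = 0.87 × 0.30 × 4.95 = 1.292 m³/s
w_6 = (27.4 − 19.5)/2 = 3.95 m; q_6 = 0.48 × 0.11 × 3.95 = 0.2086 m³/s
Q = Σ qᵢ = 5.571 m³/s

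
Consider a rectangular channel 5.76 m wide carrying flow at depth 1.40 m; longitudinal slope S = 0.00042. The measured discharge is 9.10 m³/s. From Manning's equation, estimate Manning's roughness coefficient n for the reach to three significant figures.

0.0175

A = b·y = 5.76 × 1.40 = 8.064 m²
P = b + 2y = 5.76 + 2×1.40 = 8.560 m
R = A/P = 8.064/8.560 = 0.9421 m
n = (1/Q)·A·R^(2/3)·S^(1/2) = (1/9.10) × 8.064 × 0.9610 × 0.02049 = 0.01745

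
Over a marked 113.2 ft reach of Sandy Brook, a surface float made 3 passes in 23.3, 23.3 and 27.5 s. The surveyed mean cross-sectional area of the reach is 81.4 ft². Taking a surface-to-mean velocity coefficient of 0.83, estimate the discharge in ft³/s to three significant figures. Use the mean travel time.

t̄ = (23.3 + 23.3 + 27.5) / 3 = 24.7 s
v_surface = L / t̄ = 113.2 / 24.7 = 4.583 ft/s
v_mean = 0.83 × 4.583 = 3.804 ft/s
Q = A × v_mean = 81.4 × 3.804 = 309.6 ft³/s

310 ft³/s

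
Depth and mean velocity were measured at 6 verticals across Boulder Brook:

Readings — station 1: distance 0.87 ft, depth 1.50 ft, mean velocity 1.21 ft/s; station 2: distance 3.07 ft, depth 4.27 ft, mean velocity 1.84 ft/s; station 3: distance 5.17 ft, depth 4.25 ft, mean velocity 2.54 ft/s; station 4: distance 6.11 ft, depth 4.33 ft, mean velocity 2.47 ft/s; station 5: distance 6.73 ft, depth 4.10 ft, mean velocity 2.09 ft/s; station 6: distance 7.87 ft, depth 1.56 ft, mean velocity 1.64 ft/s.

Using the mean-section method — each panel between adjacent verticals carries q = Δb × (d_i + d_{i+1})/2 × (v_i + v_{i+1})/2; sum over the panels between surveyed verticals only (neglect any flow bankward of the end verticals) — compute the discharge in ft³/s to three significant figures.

Panel 1-2: Δb = 2.2 ft, d̄ = (1.50+4.27)/2 = 2.885, v̄ = (1.21+1.84)/2 = 1.525 → q = 2.2×2.885×1.525 = 9.679 ft³/s
Panel 2-3: Δb = 2.1 ft, d̄ = (4.27+4.25)/2 = 4.26, v̄ = (1.84+2.54)/2 = 2.19 → q = 2.1×4.26×2.19 = 19.59 ft³/s
Panel 3-4: Δb = 0.94 ft, d̄ = (4.25+4.33)/2 = 4.29, v̄ = (2.54+2.47)/2 = 2.505 → q = 0.94×4.29×2.505 = 10.10 ft³/s
Panel 4-5: Δb = 0.62 ft, d̄ = (4.33+4.10)/2 = 4.215, v̄ = (2.47+2.09)/2 = 2.28 → q = 0.62×4.215×2.28 = 5.958 ft³/s
Panel 5-6: Δb = 1.14 ft, d̄ = (4.10+1.56)/2 = 2.83, v̄ = (2.09+1.64)/2 = 1.865 → q = 1.14×2.83×1.865 = 6.017 ft³/s
Q = Σ q = 51.35 ft³/s

51.3 ft³/s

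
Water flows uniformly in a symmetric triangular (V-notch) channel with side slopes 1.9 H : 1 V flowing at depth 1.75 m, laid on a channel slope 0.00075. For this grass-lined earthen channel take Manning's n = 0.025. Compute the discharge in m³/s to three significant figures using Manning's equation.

5.37 m³/s

A = z·y² = 1.9×1.75² = 5.819 m²
P = 2y√(1+z²) = 2×1.75×√(1+1.9²) = 7.515 m
R = A/P = 5.819/7.515 = 0.7743 m
Q = (1/n)·A·R^(2/3)·S^(1/2) = (1/0.025) × 5.819 × 0.7743^(2/3) × 0.00075^(1/2) = 5.375 m³/s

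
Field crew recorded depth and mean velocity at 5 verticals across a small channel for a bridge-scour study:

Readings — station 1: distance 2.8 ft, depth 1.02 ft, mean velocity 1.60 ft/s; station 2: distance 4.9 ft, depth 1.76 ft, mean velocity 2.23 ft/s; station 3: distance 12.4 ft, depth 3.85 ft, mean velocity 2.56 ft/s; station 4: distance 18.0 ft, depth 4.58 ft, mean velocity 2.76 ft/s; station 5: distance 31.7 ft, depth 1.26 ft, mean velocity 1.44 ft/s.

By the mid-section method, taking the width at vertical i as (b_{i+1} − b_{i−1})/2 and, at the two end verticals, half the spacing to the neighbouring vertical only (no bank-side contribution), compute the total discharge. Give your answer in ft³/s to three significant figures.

w_1 = (4.9 − 2.8)/2 = 1.05 ft; q_1 = 1.60 × 1.02 × 1.05 = 1.714 ft³/s
w_2 = (12.4 − 2.8)/2 = 4.8 ft; q_2 = 2.23 × 1.76 × 4.8 = 18.84 ft³/s
w_3 = (18.0 − 4.9)/2 = 6.55 ft; q_3 = 2.56 × 3.85 × 6.55 = 64.56 ft³/s
w_4 = (31.7 − 12.4)/2 = 9.65 ft; q_4 = 2.76 × 4.58 × 9.65 = 122.0 ft³/s
w_5 = (31.7 − 18.0)/2 = 6.85 ft; q_5 = 1.44 × 1.26 × 6.85 = 12.43 ft³/s
Q = Σ qᵢ = 219.5 ft³/s

220 ft³/s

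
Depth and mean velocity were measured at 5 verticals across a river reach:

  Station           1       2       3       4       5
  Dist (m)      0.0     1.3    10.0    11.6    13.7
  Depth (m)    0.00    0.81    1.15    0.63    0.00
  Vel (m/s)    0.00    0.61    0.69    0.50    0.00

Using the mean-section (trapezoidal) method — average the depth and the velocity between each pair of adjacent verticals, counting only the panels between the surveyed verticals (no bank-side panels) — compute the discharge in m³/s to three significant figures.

Panel 1-2: Δb = 1.3 m, d̄ = (0.00+0.81)/2 = 0.405, v̄ = (0.00+0.61)/2 = 0.305 → q = 1.3×0.405×0.305 = 0.1606 m³/s
Panel 2-3: Δb = 8.7 m, d̄ = (0.81+1.15)/2 = 0.98, v̄ = (0.61+0.69)/2 = 0.65 → q = 8.7×0.98×0.65 = 5.542 m³/s
Panel 3-4: Δb = 1.6 m, d̄ = (1.15+0.63)/2 = 0.89, v̄ = (0.69+0.50)/2 = 0.595 → q = 1.6×0.89×0.595 = 0.8473 m³/s
Panel 4-5: Δb = 2.1 m, d̄ = (0.63+0.00)/2 = 0.315, v̄ = (0.50+0.00)/2 = 0.25 → q = 2.1×0.315×0.25 = 0.1654 m³/s
Q = Σ q = 6.715 m³/s

6.72 m³/s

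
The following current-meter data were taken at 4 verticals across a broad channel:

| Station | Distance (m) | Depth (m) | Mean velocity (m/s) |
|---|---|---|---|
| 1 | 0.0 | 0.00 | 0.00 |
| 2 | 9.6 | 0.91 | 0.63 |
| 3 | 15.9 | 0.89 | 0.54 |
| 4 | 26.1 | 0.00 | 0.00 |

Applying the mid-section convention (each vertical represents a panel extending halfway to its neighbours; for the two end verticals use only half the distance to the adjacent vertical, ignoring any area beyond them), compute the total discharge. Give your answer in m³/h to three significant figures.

30700 m³/h

w_2 = (15.9 − 0.0)/2 = 7.95 m; q_2 = 0.63 × 0.91 × 7.95 = 4.558 m³/s
w_3 = (26.1 − 9.6)/2 = 8.25 m; q_3 = 0.54 × 0.89 × 8.25 = 3.965 m³/s
Stations 1, 4 contribute zero (depth or velocity is 0).
Q = Σ qᵢ = 8.523 m³/s
= 8.523 × 3600 = 30680 m³/h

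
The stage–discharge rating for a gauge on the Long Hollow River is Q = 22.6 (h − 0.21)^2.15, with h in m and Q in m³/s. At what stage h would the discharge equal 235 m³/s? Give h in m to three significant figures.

3.18 m

h − h₀ = (Q/C)^(1/b) = (235/22.6)^(1/2.15) = 2.972 m
h = 0.21 + 2.972 = 3.182 m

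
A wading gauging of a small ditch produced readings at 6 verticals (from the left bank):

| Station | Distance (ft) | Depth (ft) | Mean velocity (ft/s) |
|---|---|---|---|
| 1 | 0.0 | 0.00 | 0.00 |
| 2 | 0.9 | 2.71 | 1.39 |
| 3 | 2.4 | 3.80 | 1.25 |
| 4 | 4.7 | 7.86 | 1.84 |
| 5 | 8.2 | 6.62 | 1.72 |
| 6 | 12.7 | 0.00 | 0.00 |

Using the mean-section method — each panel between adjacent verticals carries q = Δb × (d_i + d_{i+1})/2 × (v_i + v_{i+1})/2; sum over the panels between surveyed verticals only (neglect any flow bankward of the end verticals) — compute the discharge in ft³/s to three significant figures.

Panel 1-2: Δb = 0.9 ft, d̄ = (0.00+2.71)/2 = 1.355, v̄ = (0.00+1.39)/2 = 0.695 → q = 0.9×1.355×0.695 = 0.8476 ft³/s
Panel 2-3: Δb = 1.5 ft, d̄ = (2.71+3.80)/2 = 3.255, v̄ = (1.39+1.25)/2 = 1.32 → q = 1.5×3.255×1.32 = 6.445 ft³/s
Panel 3-4: Δb = 2.3 ft, d̄ = (3.80+7.86)/2 = 5.83, v̄ = (1.25+1.84)/2 = 1.545 → q = 2.3×5.83×1.545 = 20.72 ft³/s
Panel 4-5: Δb = 3.5 ft, d̄ = (7.86+6.62)/2 = 7.24, v̄ = (1.84+1.72)/2 = 1.78 → q = 3.5×7.24×1.78 = 45.11 ft³/s
Panel 5-6: Δb = 4.5 ft, d̄ = (6.62+0.00)/2 = 3.31, v̄ = (1.72+0.00)/2 = 0.86 → q = 4.5×3.31×0.86 = 12.81 ft³/s
Q = Σ q = 85.92 ft³/s

85.9 ft³/s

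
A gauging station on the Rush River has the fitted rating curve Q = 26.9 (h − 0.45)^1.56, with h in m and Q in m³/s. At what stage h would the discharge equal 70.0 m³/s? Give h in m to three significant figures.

h − h₀ = (Q/C)^(1/b) = (70.0/26.9)^(1/1.56) = 1.846 m
h = 0.45 + 1.846 = 2.296 m

2.30 m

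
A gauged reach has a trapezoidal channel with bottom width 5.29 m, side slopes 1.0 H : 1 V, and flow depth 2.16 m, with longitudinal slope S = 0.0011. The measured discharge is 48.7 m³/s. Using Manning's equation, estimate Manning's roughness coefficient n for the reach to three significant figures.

0.0138

A = (b + z·y)·y = (5.29 + 1.0×2.16)×2.16 = 16.09 m²
P = b + 2y√(1+z²) = 5.29 + 2×2.16×√(1+1.0²) = 11.40 m
R = A/P = 16.09/11.40 = 1.412 m
n = (1/Q)·A·R^(2/3)·S^(1/2) = (1/48.7) × 16.09 × 1.258 × 0.03317 = 0.01379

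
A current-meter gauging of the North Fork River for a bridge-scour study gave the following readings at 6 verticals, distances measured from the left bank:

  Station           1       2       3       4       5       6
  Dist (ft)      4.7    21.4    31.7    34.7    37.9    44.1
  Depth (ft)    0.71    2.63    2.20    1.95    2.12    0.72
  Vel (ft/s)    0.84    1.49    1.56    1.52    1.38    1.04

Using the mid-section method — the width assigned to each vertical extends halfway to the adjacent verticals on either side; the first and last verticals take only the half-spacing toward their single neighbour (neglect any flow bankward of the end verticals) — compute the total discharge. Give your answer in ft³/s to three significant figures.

w_1 = (21.4 − 4.7)/2 = 8.35 ft; q_1 = 0.84 × 0.71 × 8.35 = 4.980 ft³/s
w_2 = (31.7 − 4.7)/2 = 13.5 ft; q_2 = 1.49 × 2.63 × 13.5 = 52.90 ft³/s
w_3 = (34.7 − 21.4)/2 = 6.65 ft; q_3 = 1.56 × 2.20 × 6.65 = 22.82 ft³/s
w_4 = (37.9 − 31.7)/2 = 3.1 ft; q_4 = 1.52 × 1.95 × 3.1 = 9.188 ft³/s
w_5 = (44.1 − 34.7)/2 = 4.7 ft; q_5 = 1.38 × 2.12 × 4.7 = 13.75 ft³/s
w_6 = (44.1 − 37.9)/2 = 3.1 ft; q_6 = 1.04 × 0.72 × 3.1 = 2.321 ft³/s
Q = Σ qᵢ = 106.0 ft³/s

106 ft³/s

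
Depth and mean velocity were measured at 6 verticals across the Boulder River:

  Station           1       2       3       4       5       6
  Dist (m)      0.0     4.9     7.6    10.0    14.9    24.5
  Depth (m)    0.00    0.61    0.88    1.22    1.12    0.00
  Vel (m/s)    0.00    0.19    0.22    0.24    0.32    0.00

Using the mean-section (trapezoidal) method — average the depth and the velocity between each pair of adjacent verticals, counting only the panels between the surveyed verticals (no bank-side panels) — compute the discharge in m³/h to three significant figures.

13000 m³/h

Panel 1-2: Δb = 4.9 m, d̄ = (0.00+0.61)/2 = 0.305, v̄ = (0.00+0.19)/2 = 0.095 → q = 4.9×0.305×0.095 = 0.1420 m³/s
Panel 2-3: Δb = 2.7 m, d̄ = (0.61+0.88)/2 = 0.745, v̄ = (0.19+0.22)/2 = 0.205 → q = 2.7×0.745×0.205 = 0.4124 m³/s
Panel 3-4: Δb = 2.4 m, d̄ = (0.88+1.22)/2 = 1.05, v̄ = (0.22+0.24)/2 = 0.23 → q = 2.4×1.05×0.23 = 0.5796 m³/s
Panel 4-5: Δb = 4.9 m, d̄ = (1.22+1.12)/2 = 1.17, v̄ = (0.24+0.32)/2 = 0.28 → q = 4.9×1.17×0.28 = 1.605 m³/s
Panel 5-6: Δb = 9.6 m, d̄ = (1.12+0.00)/2 = 0.56, v̄ = (0.32+0.00)/2 = 0.16 → q = 9.6×0.56×0.16 = 0.8602 m³/s
Q = Σ q = 3.599 m³/s
= 3.599 × 3600 = 12960 m³/h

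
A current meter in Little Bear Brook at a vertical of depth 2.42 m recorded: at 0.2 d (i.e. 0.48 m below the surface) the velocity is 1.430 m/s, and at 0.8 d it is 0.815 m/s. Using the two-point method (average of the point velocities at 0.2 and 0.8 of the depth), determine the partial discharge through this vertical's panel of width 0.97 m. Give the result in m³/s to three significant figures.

2.63 m³/s

v̄ = (1.430 + 0.815) / 2 = 1.123 m/s
q = v̄ × d × w = 1.123 × 2.42 × 0.97 = 2.635 m³/s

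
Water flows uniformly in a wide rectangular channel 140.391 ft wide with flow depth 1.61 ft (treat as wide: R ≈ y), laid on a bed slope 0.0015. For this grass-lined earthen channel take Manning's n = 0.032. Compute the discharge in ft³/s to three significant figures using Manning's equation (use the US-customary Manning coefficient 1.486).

558 ft³/s

A = b·y = 140.391 × 1.61 = 226.0 ft²
Wide channel: R ≈ y = 1.61 ft
Q = (1.486/n)·A·R^(2/3)·S^(1/2) = (1.486/0.032) × 226.0 × 1.610^(2/3) × 0.0015^(1/2) = 558.4 ft³/s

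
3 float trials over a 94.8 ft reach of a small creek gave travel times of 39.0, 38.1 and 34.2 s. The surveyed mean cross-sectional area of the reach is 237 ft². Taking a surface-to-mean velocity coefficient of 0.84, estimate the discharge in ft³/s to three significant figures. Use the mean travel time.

t̄ = (39.0 + 38.1 + 34.2) / 3 = 37.1 s
v_surface = L / t̄ = 94.8 / 37.1 = 2.555 ft/s
v_mean = 0.84 × 2.555 = 2.146 ft/s
Q = A × v_mean = 237 × 2.146 = 508.7 ft³/s

509 ft³/s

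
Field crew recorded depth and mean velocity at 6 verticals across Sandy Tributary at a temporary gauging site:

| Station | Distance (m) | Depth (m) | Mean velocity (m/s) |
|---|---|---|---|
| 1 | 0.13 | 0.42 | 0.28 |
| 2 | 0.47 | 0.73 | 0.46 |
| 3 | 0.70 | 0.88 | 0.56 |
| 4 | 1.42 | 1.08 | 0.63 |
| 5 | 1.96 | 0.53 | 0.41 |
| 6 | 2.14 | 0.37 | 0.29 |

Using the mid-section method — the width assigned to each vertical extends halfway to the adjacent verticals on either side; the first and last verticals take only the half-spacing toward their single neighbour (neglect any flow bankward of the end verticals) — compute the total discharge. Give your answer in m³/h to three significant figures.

w_1 = (0.47 − 0.13)/2 = 0.17 m; q_1 = 0.28 × 0.42 × 0.17 = 0.01999 m³/s
w_2 = (0.70 − 0.13)/2 = 0.285 m; q_2 = 0.46 × 0.73 × 0.285 = 0.09570 m³/s
w_3 = (1.42 − 0.47)/2 = 0.475 m; q_3 = 0.56 × 0.88 × 0.475 = 0.2341 m³/s
w_4 = (1.96 − 0.70)/2 = 0.63 m; q_4 = 0.63 × 1.08 × 0.63 = 0.4287 m³/s
w_5 = (2.14 − 1.42)/2 = 0.36 m; q_5 = 0.41 × 0.53 × 0.36 = 0.07823 m³/s
w_6 = (2.14 − 1.96)/2 = 0.09 m; q_6 = 0.29 × 0.37 × 0.09 = 0.009657 m³/s
Q = Σ qᵢ = 0.8663 m³/s
= 0.8663 × 3600 = 3119 m³/h

3120 m³/h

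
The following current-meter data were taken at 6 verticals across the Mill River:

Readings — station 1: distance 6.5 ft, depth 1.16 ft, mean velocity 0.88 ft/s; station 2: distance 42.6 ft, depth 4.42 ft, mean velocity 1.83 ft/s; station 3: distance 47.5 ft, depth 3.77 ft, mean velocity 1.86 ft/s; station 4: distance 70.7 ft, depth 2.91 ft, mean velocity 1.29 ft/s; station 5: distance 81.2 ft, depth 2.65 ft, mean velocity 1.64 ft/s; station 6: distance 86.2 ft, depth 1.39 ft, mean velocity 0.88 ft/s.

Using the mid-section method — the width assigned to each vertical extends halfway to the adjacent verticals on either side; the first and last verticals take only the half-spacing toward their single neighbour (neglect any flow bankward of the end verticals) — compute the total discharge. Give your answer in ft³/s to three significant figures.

383 ft³/s

w_1 = (42.6 − 6.5)/2 = 18.05 ft; q_1 = 0.88 × 1.16 × 18.05 = 18.43 ft³/s
w_2 = (47.5 − 6.5)/2 = 20.5 ft; q_2 = 1.83 × 4.42 × 20.5 = 165.8 ft³/s
w_3 = (70.7 − 42.6)/2 = 14.05 ft; q_3 = 1.86 × 3.77 × 14.05 = 98.52 ft³/s
w_4 = (81.2 − 47.5)/2 = 16.85 ft; q_4 = 1.29 × 2.91 × 16.85 = 63.25 ft³/s
w_5 = (86.2 − 70.7)/2 = 7.75 ft; q_5 = 1.64 × 2.65 × 7.75 = 33.68 ft³/s
w_6 = (86.2 − 81.2)/2 = 2.5 ft; q_6 = 0.88 × 1.39 × 2.5 = 3.058 ft³/s
Q = Σ qᵢ = 382.8 ft³/s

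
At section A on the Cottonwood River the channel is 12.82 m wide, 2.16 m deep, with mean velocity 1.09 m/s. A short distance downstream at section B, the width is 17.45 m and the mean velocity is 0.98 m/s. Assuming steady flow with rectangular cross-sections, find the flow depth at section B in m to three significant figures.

Q = A₁V₁ = (12.82×2.16) × 1.09 = 30.18 m³/s
d₂ = Q/(b₂ V₂) = 30.18/(17.45×0.98) = 1.765 m

1.77 m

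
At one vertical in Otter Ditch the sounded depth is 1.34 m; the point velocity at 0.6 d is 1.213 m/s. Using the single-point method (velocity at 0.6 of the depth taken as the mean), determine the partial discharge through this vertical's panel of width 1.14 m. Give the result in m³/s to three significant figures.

v̄ = v₀.₆ = 1.213 m/s
q = v̄ × d × w = 1.213 × 1.34 × 1.14 = 1.853 m³/s

1.85 m³/s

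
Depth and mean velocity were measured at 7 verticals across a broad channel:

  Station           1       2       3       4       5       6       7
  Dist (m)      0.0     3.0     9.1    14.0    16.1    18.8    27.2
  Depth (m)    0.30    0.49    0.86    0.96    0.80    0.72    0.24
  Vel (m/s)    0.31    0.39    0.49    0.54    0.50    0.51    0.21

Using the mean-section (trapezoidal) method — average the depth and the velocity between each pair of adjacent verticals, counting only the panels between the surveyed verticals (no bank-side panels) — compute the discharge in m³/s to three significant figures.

Panel 1-2: Δb = 3 m, d̄ = (0.30+0.49)/2 = 0.395, v̄ = (0.31+0.39)/2 = 0.35 → q = 3×0.395×0.35 = 0.4148 m³/s
Panel 2-3: Δb = 6.1 m, d̄ = (0.49+0.86)/2 = 0.675, v̄ = (0.39+0.49)/2 = 0.44 → q = 6.1×0.675×0.44 = 1.812 m³/s
Panel 3-4: Δb = 4.9 m, d̄ = (0.86+0.96)/2 = 0.91, v̄ = (0.49+0.54)/2 = 0.515 → q = 4.9×0.91×0.515 = 2.296 m³/s
Panel 4-5: Δb = 2.1 m, d̄ = (0.96+0.80)/2 = 0.88, v̄ = (0.54+0.50)/2 = 0.52 → q = 2.1×0.88×0.52 = 0.9610 m³/s
Panel 5-6: Δb = 2.7 m, d̄ = (0.80+0.72)/2 = 0.76, v̄ = (0.50+0.51)/2 = 0.505 → q = 2.7×0.76×0.505 = 1.036 m³/s
Panel 6-7: Δb = 8.4 m, d̄ = (0.72+0.24)/2 = 0.48, v̄ = (0.51+0.21)/2 = 0.36 → q = 8.4×0.48×0.36 = 1.452 m³/s
Q = Σ q = 7.972 m³/s

7.97 m³/s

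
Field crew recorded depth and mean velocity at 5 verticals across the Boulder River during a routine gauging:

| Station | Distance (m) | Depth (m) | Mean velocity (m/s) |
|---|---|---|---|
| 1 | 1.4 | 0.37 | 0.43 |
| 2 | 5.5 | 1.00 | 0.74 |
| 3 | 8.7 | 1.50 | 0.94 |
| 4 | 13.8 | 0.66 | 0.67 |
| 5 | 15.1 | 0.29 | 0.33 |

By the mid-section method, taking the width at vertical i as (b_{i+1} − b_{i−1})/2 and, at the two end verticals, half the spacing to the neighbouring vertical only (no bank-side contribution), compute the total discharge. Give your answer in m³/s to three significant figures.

w_1 = (5.5 − 1.4)/2 = 2.05 m; q_1 = 0.43 × 0.37 × 2.05 = 0.3262 m³/s
w_2 = (8.7 − 1.4)/2 = 3.65 m; q_2 = 0.74 × 1.00 × 3.65 = 2.701 m³/s
w_3 = (13.8 − 5.5)/2 = 4.15 m; q_3 = 0.94 × 1.50 × 4.15 = 5.852 m³/s
w_4 = (15.1 − 8.7)/2 = 3.2 m; q_4 = 0.67 × 0.66 × 3.2 = 1.415 m³/s
w_5 = (15.1 − 13.8)/2 = 0.65 m; q_5 = 0.33 × 0.29 × 0.65 = 0.06221 m³/s
Q = Σ qᵢ = 10.36 m³/s

10.4 m³/s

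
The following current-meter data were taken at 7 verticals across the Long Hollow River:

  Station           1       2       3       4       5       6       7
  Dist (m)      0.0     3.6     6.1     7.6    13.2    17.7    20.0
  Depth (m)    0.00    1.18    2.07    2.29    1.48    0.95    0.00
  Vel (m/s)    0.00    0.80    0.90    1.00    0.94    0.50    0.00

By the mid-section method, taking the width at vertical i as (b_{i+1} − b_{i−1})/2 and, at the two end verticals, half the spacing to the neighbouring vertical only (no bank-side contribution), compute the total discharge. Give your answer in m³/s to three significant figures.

w_2 = (6.1 − 0.0)/2 = 3.05 m; q_2 = 0.80 × 1.18 × 3.05 = 2.879 m³/s
w_3 = (7.6 − 3.6)/2 = 2 m; q_3 = 0.90 × 2.07 × 2 = 3.726 m³/s
w_4 = (13.2 − 6.1)/2 = 3.55 m; q_4 = 1.00 × 2.29 × 3.55 = 8.130 m³/s
w_5 = (17.7 − 7.6)/2 = 5.05 m; q_5 = 0.94 × 1.48 × 5.05 = 7.026 m³/s
w_6 = (20.0 − 13.2)/2 = 3.4 m; q_6 = 0.50 × 0.95 × 3.4 = 1.615 m³/s
Stations 1, 7 contribute zero (depth or velocity is 0).
Q = Σ qᵢ = 23.38 m³/s

23.4 m³/s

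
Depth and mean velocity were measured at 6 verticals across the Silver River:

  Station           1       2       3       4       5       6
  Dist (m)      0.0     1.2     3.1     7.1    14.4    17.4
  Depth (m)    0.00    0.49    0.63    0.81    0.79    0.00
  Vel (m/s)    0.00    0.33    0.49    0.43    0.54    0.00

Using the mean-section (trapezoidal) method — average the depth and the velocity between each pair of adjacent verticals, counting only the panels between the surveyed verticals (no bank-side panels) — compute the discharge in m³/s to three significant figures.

Panel 1-2: Δb = 1.2 m, d̄ = (0.00+0.49)/2 = 0.245, v̄ = (0.00+0.33)/2 = 0.165 → q = 1.2×0.245×0.165 = 0.04851 m³/s
Panel 2-3: Δb = 1.9 m, d̄ = (0.49+0.63)/2 = 0.56, v̄ = (0.33+0.49)/2 = 0.41 → q = 1.9×0.56×0.41 = 0.4362 m³/s
Panel 3-4: Δb = 4 m, d̄ = (0.63+0.81)/2 = 0.72, v̄ = (0.49+0.43)/2 = 0.46 → q = 4×0.72×0.46 = 1.325 m³/s
Panel 4-5: Δb = 7.3 m, d̄ = (0.81+0.79)/2 = 0.8, v̄ = (0.43+0.54)/2 = 0.485 → q = 7.3×0.8×0.485 = 2.832 m³/s
Panel 5-6: Δb = 3 m, d̄ = (0.79+0.00)/2 = 0.395, v̄ = (0.54+0.00)/2 = 0.27 → q = 3×0.395×0.27 = 0.3200 m³/s
Q = Σ q = 4.962 m³/s

4.96 m³/s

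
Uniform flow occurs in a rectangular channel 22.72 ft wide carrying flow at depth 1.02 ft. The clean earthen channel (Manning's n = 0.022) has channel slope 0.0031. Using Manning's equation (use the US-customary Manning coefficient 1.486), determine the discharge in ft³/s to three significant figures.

A = b·y = 22.72 × 1.02 = 23.17 ft²
P = b + 2y = 22.72 + 2×1.02 = 24.76 ft
R = A/P = 23.17/24.76 = 0.9360 ft
Q = (1.486/n)·A·R^(2/3)·S^(1/2) = (1.486/0.022) × 23.17 × 0.9360^(2/3) × 0.0031^(1/2) = 83.39 ft³/s

83.4 ft³/s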